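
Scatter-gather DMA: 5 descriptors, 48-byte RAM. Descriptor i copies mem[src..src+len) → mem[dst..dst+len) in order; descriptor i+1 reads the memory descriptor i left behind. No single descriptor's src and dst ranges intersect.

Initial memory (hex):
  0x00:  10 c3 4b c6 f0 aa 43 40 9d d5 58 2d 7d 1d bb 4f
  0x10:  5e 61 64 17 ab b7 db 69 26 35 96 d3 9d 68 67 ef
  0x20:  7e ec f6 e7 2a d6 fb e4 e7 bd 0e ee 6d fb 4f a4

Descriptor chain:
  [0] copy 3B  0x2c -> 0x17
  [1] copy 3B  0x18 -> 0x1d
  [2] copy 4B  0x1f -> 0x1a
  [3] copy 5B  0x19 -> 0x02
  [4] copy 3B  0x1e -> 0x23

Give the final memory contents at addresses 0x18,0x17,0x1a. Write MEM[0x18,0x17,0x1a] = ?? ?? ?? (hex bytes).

MEM[0x18,0x17,0x1a] = fb 6d 96

[0] 0x2c->0x17 len=3 : 6d fb 4f
[1] 0x18->0x1d len=3 : fb 4f 96
[2] 0x1f->0x1a len=4 : 96 7e ec f6
[3] 0x19->0x02 len=5 : 4f 96 7e ec f6
[4] 0x1e->0x23 len=3 : 4f 96 7e
query mem[0x18]=0xfb, mem[0x17]=0x6d, mem[0x1a]=0x96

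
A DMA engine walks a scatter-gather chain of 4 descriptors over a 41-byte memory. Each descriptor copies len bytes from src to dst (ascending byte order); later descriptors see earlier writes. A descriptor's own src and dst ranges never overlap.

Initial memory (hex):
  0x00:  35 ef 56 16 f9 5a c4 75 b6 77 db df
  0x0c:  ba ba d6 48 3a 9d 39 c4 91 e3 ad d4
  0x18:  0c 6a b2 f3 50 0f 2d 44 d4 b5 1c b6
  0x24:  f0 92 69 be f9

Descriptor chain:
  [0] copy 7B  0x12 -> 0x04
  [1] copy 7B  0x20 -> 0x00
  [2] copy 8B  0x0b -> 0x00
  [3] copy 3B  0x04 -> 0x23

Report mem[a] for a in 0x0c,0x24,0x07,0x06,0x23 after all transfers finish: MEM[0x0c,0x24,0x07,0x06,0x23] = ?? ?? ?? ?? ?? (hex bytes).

MEM[0x0c,0x24,0x07,0x06,0x23] = ba 3a 39 9d 48

  after D0: wrote 7B at 0x04 = 39c491e3add40c
  after D1: wrote 7B at 0x00 = d4b51cb6f09269
  after D2: wrote 8B at 0x00 = dfbabad6483a9d39
  after D3: wrote 3B at 0x23 = 483a9d
query mem[0x0c]=0xba, mem[0x24]=0x3a, mem[0x07]=0x39, mem[0x06]=0x9d, mem[0x23]=0x48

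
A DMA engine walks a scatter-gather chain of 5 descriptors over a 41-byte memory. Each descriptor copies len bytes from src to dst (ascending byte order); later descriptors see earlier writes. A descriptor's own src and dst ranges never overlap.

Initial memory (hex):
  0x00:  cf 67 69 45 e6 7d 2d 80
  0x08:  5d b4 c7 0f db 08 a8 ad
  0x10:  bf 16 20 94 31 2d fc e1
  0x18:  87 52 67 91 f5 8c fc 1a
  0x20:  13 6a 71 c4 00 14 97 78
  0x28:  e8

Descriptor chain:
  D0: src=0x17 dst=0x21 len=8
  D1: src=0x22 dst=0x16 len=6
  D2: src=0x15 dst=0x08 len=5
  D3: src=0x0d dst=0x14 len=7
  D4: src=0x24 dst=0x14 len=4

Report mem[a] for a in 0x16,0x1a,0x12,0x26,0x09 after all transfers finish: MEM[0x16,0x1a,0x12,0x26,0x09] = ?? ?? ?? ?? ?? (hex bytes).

MEM[0x16,0x1a,0x12,0x26,0x09] = f5 94 20 f5 87

  after D0: wrote 8B at 0x21 = e187526791f58cfc
  after D1: wrote 6B at 0x16 = 87526791f58c
  after D2: wrote 5B at 0x08 = 2d87526791
  after D3: wrote 7B at 0x14 = 08a8adbf162094
  after D4: wrote 4B at 0x14 = 6791f58c
query mem[0x16]=0xf5, mem[0x1a]=0x94, mem[0x12]=0x20, mem[0x26]=0xf5, mem[0x09]=0x87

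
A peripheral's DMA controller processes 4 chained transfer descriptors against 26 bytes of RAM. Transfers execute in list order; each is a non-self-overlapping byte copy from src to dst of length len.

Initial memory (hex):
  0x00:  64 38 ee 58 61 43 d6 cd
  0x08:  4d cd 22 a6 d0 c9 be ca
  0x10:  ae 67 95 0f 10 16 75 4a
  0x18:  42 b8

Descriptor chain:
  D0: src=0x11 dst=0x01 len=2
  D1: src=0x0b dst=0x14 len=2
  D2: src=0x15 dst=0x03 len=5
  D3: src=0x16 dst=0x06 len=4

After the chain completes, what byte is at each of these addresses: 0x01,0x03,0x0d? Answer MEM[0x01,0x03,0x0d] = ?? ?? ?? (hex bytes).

D0: mem[0x01..0x02] <- [67 95]
D1: mem[0x14..0x15] <- [a6 d0]
D2: mem[0x03..0x07] <- [d0 75 4a 42 b8]
D3: mem[0x06..0x09] <- [75 4a 42 b8]
query mem[0x01]=0x67, mem[0x03]=0xd0, mem[0x0d]=0xc9

MEM[0x01,0x03,0x0d] = 67 d0 c9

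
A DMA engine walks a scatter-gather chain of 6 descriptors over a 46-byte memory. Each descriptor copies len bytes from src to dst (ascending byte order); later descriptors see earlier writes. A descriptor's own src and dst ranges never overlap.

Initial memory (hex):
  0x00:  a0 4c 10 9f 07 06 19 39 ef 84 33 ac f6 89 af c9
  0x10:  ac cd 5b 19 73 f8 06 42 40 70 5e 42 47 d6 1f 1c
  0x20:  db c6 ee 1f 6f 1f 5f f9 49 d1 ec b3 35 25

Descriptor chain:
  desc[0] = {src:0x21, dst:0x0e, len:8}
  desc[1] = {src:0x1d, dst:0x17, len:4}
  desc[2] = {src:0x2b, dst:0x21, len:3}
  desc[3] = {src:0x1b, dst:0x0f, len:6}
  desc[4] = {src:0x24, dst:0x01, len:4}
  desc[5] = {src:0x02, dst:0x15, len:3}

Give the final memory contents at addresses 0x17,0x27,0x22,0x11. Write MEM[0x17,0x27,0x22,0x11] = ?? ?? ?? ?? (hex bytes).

MEM[0x17,0x27,0x22,0x11] = f9 f9 35 d6

  after D0: wrote 8B at 0x0e = c6ee1f6f1f5ff949
  after D1: wrote 4B at 0x17 = d61f1cdb
  after D2: wrote 3B at 0x21 = b33525
  after D3: wrote 6B at 0x0f = 4247d61f1cdb
  after D4: wrote 4B at 0x01 = 6f1f5ff9
  after D5: wrote 3B at 0x15 = 1f5ff9
query mem[0x17]=0xf9, mem[0x27]=0xf9, mem[0x22]=0x35, mem[0x11]=0xd6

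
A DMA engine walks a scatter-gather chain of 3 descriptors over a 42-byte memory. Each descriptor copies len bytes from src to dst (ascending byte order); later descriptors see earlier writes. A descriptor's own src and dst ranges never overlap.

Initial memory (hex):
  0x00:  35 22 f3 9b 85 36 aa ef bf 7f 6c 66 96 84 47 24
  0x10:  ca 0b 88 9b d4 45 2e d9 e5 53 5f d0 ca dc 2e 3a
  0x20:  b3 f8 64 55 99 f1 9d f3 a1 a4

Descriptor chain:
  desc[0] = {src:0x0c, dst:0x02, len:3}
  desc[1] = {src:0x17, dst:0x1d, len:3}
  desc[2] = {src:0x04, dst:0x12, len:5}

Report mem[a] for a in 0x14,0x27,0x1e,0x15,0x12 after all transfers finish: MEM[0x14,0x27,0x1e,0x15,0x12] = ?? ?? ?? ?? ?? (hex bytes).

[0] 0x0c->0x02 len=3 : 96 84 47
[1] 0x17->0x1d len=3 : d9 e5 53
[2] 0x04->0x12 len=5 : 47 36 aa ef bf
query mem[0x14]=0xaa, mem[0x27]=0xf3, mem[0x1e]=0xe5, mem[0x15]=0xef, mem[0x12]=0x47

MEM[0x14,0x27,0x1e,0x15,0x12] = aa f3 e5 ef 47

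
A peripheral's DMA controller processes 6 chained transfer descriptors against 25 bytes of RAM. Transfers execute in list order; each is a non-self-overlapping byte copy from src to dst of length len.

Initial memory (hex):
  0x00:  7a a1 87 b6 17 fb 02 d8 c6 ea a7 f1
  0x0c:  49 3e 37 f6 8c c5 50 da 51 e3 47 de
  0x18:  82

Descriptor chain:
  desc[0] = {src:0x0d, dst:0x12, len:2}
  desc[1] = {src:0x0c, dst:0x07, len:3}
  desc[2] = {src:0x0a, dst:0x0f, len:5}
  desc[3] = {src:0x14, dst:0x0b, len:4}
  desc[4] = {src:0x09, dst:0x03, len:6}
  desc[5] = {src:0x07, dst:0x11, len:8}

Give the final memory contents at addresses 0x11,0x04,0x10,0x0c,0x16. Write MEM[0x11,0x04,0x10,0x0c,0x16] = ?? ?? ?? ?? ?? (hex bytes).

  after D0: wrote 2B at 0x12 = 3e37
  after D1: wrote 3B at 0x07 = 493e37
  after D2: wrote 5B at 0x0f = a7f1493e37
  after D3: wrote 4B at 0x0b = 51e347de
  after D4: wrote 6B at 0x03 = 37a751e347de
  after D5: wrote 8B at 0x11 = 47de37a751e347de
query mem[0x11]=0x47, mem[0x04]=0xa7, mem[0x10]=0xf1, mem[0x0c]=0xe3, mem[0x16]=0xe3

MEM[0x11,0x04,0x10,0x0c,0x16] = 47 a7 f1 e3 e3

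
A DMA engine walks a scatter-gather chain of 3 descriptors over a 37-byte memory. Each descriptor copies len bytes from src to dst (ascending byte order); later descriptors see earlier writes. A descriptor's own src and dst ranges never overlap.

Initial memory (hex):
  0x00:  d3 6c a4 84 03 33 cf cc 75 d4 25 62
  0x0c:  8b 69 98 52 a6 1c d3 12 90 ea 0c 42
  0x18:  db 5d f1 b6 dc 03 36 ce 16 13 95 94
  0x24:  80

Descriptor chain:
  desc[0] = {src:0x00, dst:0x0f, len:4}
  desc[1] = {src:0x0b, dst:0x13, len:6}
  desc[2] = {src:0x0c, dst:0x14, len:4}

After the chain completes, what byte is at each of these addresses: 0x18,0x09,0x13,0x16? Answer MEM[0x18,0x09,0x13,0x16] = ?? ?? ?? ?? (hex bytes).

MEM[0x18,0x09,0x13,0x16] = 6c d4 62 98

D0: mem[0x0f..0x12] <- [d3 6c a4 84]
D1: mem[0x13..0x18] <- [62 8b 69 98 d3 6c]
D2: mem[0x14..0x17] <- [8b 69 98 d3]
query mem[0x18]=0x6c, mem[0x09]=0xd4, mem[0x13]=0x62, mem[0x16]=0x98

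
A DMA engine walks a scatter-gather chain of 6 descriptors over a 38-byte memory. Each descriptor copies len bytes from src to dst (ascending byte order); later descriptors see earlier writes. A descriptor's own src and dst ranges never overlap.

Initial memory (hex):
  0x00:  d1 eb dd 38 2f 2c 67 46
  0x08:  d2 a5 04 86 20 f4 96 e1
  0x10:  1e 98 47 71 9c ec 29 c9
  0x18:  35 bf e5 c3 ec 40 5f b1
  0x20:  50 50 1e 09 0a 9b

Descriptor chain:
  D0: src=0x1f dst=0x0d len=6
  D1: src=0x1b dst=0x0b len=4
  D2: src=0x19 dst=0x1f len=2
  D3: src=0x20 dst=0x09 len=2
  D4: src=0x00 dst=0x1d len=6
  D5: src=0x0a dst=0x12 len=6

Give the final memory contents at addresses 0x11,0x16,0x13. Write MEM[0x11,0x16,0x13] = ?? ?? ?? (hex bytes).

MEM[0x11,0x16,0x13] = 09 5f c3

#0 dst[0x0d+6] := {0xb1,0x50,0x50,0x1e,0x09,0x0a}
#1 dst[0x0b+4] := {0xc3,0xec,0x40,0x5f}
#2 dst[0x1f+2] := {0xbf,0xe5}
#3 dst[0x09+2] := {0xe5,0x50}
#4 dst[0x1d+6] := {0xd1,0xeb,0xdd,0x38,0x2f,0x2c}
#5 dst[0x12+6] := {0x50,0xc3,0xec,0x40,0x5f,0x50}
query mem[0x11]=0x09, mem[0x16]=0x5f, mem[0x13]=0xc3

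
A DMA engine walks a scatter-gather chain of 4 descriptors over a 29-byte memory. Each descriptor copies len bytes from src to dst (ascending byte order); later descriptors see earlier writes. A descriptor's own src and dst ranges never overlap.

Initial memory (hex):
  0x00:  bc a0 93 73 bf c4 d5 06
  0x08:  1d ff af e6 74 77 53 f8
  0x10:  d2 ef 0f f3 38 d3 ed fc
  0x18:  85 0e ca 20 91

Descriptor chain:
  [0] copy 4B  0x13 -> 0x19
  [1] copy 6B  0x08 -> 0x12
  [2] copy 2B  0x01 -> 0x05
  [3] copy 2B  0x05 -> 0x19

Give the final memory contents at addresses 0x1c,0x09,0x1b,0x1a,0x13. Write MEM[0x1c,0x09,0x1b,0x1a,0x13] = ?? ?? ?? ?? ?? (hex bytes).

MEM[0x1c,0x09,0x1b,0x1a,0x13] = ed ff d3 93 ff

  after D0: wrote 4B at 0x19 = f338d3ed
  after D1: wrote 6B at 0x12 = 1dffafe67477
  after D2: wrote 2B at 0x05 = a093
  after D3: wrote 2B at 0x19 = a093
query mem[0x1c]=0xed, mem[0x09]=0xff, mem[0x1b]=0xd3, mem[0x1a]=0x93, mem[0x13]=0xff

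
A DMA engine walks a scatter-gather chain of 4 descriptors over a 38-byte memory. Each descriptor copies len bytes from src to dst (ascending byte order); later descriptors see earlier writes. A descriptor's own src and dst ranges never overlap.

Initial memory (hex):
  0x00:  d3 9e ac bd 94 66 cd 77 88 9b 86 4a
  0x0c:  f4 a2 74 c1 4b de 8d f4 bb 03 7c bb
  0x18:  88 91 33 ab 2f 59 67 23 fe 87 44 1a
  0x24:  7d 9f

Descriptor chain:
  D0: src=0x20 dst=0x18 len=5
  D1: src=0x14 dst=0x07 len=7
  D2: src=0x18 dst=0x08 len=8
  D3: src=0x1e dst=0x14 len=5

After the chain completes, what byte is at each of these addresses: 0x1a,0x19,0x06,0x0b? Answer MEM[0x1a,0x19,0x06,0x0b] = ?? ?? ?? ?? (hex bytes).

  after D0: wrote 5B at 0x18 = fe87441a7d
  after D1: wrote 7B at 0x07 = bb037cbbfe8744
  after D2: wrote 8B at 0x08 = fe87441a7d596723
  after D3: wrote 5B at 0x14 = 6723fe8744
query mem[0x1a]=0x44, mem[0x19]=0x87, mem[0x06]=0xcd, mem[0x0b]=0x1a

MEM[0x1a,0x19,0x06,0x0b] = 44 87 cd 1a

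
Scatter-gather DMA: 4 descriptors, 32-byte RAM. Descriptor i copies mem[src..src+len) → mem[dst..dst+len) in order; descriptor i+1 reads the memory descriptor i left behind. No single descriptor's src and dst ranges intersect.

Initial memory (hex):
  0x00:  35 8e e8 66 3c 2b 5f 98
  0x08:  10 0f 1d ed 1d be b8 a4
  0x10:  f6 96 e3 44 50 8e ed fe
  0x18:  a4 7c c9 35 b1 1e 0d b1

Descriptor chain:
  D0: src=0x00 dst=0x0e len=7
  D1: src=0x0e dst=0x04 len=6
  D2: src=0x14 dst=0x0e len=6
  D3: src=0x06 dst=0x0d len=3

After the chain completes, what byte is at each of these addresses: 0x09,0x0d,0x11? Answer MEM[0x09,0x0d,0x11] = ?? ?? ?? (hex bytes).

[0] 0x00->0x0e len=7 : 35 8e e8 66 3c 2b 5f
[1] 0x0e->0x04 len=6 : 35 8e e8 66 3c 2b
[2] 0x14->0x0e len=6 : 5f 8e ed fe a4 7c
[3] 0x06->0x0d len=3 : e8 66 3c
query mem[0x09]=0x2b, mem[0x0d]=0xe8, mem[0x11]=0xfe

MEM[0x09,0x0d,0x11] = 2b e8 fe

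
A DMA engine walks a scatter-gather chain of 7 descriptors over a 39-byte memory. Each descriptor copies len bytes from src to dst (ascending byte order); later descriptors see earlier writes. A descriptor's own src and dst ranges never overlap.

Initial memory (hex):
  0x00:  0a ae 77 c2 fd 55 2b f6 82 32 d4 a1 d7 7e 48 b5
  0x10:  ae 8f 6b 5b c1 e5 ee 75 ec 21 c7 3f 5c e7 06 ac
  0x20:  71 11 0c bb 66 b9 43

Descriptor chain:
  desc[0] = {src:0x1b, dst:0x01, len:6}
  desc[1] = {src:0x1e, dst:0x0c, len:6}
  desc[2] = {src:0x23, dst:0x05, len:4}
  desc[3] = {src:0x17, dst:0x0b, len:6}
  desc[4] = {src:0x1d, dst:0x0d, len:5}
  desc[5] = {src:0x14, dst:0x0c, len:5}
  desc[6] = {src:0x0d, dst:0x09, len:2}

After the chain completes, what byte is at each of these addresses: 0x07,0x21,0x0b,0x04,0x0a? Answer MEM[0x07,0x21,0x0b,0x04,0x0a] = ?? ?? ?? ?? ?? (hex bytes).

MEM[0x07,0x21,0x0b,0x04,0x0a] = b9 11 75 06 ee

  after D0: wrote 6B at 0x01 = 3f5ce706ac71
  after D1: wrote 6B at 0x0c = 06ac71110cbb
  after D2: wrote 4B at 0x05 = bb66b943
  after D3: wrote 6B at 0x0b = 75ec21c73f5c
  after D4: wrote 5B at 0x0d = e706ac7111
  after D5: wrote 5B at 0x0c = c1e5ee75ec
  after D6: wrote 2B at 0x09 = e5ee
query mem[0x07]=0xb9, mem[0x21]=0x11, mem[0x0b]=0x75, mem[0x04]=0x06, mem[0x0a]=0xee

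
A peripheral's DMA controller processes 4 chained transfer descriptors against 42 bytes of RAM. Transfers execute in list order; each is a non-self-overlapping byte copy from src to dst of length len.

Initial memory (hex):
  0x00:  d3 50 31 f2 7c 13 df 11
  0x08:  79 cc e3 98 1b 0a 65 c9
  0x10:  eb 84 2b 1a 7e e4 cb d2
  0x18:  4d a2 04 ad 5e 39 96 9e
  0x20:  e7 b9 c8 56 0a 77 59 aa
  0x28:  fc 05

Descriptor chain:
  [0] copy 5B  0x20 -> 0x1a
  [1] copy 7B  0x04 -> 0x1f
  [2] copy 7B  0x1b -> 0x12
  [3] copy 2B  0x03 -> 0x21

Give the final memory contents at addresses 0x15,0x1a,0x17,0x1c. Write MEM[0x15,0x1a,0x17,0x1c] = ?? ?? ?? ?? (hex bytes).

#0 dst[0x1a+5] := {0xe7,0xb9,0xc8,0x56,0x0a}
#1 dst[0x1f+7] := {0x7c,0x13,0xdf,0x11,0x79,0xcc,0xe3}
#2 dst[0x12+7] := {0xb9,0xc8,0x56,0x0a,0x7c,0x13,0xdf}
#3 dst[0x21+2] := {0xf2,0x7c}
query mem[0x15]=0x0a, mem[0x1a]=0xe7, mem[0x17]=0x13, mem[0x1c]=0xc8

MEM[0x15,0x1a,0x17,0x1c] = 0a e7 13 c8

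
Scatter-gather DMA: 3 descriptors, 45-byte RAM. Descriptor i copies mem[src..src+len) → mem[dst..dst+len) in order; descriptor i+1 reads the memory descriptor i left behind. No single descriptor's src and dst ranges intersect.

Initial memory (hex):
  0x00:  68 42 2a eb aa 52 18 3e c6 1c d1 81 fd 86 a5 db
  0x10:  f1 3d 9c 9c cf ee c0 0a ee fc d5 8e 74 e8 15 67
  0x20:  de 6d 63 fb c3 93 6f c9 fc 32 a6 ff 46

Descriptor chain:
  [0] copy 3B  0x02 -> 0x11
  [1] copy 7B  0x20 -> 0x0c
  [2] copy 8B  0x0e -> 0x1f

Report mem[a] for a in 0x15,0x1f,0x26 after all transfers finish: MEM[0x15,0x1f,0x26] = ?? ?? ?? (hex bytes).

MEM[0x15,0x1f,0x26] = ee 63 ee

  after D0: wrote 3B at 0x11 = 2aebaa
  after D1: wrote 7B at 0x0c = de6d63fbc3936f
  after D2: wrote 8B at 0x1f = 63fbc3936faacfee
query mem[0x15]=0xee, mem[0x1f]=0x63, mem[0x26]=0xee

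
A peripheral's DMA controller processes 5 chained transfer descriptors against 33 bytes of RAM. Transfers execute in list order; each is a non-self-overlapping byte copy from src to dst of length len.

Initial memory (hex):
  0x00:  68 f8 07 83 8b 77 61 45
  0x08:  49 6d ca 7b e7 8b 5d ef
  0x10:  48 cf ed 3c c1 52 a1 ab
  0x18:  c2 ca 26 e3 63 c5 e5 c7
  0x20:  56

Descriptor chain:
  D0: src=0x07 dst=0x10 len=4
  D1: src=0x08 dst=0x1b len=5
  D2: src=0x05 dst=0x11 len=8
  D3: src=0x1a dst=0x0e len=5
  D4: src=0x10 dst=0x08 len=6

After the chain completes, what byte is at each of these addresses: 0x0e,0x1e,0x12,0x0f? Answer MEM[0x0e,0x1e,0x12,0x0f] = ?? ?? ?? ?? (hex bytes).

MEM[0x0e,0x1e,0x12,0x0f] = 26 7b 7b 49

D0: mem[0x10..0x13] <- [45 49 6d ca]
D1: mem[0x1b..0x1f] <- [49 6d ca 7b e7]
D2: mem[0x11..0x18] <- [77 61 45 49 6d ca 7b e7]
D3: mem[0x0e..0x12] <- [26 49 6d ca 7b]
D4: mem[0x08..0x0d] <- [6d ca 7b 45 49 6d]
query mem[0x0e]=0x26, mem[0x1e]=0x7b, mem[0x12]=0x7b, mem[0x0f]=0x49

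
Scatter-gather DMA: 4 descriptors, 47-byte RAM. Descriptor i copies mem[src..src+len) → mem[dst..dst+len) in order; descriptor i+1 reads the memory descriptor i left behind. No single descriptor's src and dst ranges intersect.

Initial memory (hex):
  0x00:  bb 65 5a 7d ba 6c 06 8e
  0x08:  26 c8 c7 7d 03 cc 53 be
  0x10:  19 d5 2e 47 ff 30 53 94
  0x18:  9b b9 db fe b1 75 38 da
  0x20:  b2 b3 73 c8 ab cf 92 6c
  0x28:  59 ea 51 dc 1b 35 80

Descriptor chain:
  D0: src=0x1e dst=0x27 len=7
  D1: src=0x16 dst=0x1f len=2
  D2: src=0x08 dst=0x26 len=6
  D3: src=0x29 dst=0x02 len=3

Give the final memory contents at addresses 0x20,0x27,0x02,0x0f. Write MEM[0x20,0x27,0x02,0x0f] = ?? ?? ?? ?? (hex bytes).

[0] 0x1e->0x27 len=7 : 38 da b2 b3 73 c8 ab
[1] 0x16->0x1f len=2 : 53 94
[2] 0x08->0x26 len=6 : 26 c8 c7 7d 03 cc
[3] 0x29->0x02 len=3 : 7d 03 cc
query mem[0x20]=0x94, mem[0x27]=0xc8, mem[0x02]=0x7d, mem[0x0f]=0xbe

MEM[0x20,0x27,0x02,0x0f] = 94 c8 7d be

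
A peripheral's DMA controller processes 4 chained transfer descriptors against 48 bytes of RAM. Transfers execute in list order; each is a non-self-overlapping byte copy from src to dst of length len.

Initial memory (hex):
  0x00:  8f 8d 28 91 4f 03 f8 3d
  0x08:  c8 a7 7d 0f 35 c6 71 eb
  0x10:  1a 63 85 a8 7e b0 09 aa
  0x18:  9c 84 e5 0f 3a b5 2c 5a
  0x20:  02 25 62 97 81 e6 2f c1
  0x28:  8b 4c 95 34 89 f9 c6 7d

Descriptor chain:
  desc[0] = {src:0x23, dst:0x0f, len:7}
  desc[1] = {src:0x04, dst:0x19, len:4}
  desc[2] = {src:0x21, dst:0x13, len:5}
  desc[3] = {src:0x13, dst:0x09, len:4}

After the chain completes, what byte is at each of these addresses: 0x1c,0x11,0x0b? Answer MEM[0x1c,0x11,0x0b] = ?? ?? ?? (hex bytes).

  after D0: wrote 7B at 0x0f = 9781e62fc18b4c
  after D1: wrote 4B at 0x19 = 4f03f83d
  after D2: wrote 5B at 0x13 = 25629781e6
  after D3: wrote 4B at 0x09 = 25629781
query mem[0x1c]=0x3d, mem[0x11]=0xe6, mem[0x0b]=0x97

MEM[0x1c,0x11,0x0b] = 3d e6 97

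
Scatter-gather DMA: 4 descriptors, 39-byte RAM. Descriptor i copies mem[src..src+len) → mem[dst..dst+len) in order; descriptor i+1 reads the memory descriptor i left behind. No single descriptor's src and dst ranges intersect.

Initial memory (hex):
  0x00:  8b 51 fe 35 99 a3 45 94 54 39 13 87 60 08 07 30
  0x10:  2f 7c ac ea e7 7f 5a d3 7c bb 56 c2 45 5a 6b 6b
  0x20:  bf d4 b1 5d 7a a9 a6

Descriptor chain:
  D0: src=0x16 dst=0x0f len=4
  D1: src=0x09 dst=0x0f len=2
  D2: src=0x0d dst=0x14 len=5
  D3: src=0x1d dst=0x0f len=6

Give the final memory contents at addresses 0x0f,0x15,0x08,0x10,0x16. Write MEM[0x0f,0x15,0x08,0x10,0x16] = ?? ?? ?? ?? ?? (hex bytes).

[0] 0x16->0x0f len=4 : 5a d3 7c bb
[1] 0x09->0x0f len=2 : 39 13
[2] 0x0d->0x14 len=5 : 08 07 39 13 7c
[3] 0x1d->0x0f len=6 : 5a 6b 6b bf d4 b1
query mem[0x0f]=0x5a, mem[0x15]=0x07, mem[0x08]=0x54, mem[0x10]=0x6b, mem[0x16]=0x39

MEM[0x0f,0x15,0x08,0x10,0x16] = 5a 07 54 6b 39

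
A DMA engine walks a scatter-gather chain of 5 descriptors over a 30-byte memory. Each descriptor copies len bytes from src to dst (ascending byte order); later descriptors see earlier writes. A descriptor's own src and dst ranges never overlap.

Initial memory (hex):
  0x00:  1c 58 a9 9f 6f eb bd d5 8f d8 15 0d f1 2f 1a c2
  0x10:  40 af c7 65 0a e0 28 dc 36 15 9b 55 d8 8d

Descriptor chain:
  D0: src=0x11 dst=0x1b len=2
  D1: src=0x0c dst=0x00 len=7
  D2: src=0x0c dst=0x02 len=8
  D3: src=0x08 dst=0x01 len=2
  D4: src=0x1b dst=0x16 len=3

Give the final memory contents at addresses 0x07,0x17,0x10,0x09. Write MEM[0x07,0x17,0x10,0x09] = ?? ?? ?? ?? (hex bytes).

D0: mem[0x1b..0x1c] <- [af c7]
D1: mem[0x00..0x06] <- [f1 2f 1a c2 40 af c7]
D2: mem[0x02..0x09] <- [f1 2f 1a c2 40 af c7 65]
D3: mem[0x01..0x02] <- [c7 65]
D4: mem[0x16..0x18] <- [af c7 8d]
query mem[0x07]=0xaf, mem[0x17]=0xc7, mem[0x10]=0x40, mem[0x09]=0x65

MEM[0x07,0x17,0x10,0x09] = af c7 40 65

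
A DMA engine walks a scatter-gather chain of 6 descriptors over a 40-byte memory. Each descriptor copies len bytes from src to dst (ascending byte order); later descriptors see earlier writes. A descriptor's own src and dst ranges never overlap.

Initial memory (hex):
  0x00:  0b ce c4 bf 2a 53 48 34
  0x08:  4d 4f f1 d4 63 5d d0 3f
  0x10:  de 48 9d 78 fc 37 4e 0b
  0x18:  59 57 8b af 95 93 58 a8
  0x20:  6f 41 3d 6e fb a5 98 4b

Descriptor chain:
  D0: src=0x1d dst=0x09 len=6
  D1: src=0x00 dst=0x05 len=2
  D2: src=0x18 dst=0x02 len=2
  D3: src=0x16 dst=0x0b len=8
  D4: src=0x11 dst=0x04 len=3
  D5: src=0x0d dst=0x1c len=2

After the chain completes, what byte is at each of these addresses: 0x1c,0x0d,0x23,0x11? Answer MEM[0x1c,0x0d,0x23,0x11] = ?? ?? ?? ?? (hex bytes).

MEM[0x1c,0x0d,0x23,0x11] = 59 59 6e 95

  after D0: wrote 6B at 0x09 = 9358a86f413d
  after D1: wrote 2B at 0x05 = 0bce
  after D2: wrote 2B at 0x02 = 5957
  after D3: wrote 8B at 0x0b = 4e0b59578baf9593
  after D4: wrote 3B at 0x04 = 959378
  after D5: wrote 2B at 0x1c = 5957
query mem[0x1c]=0x59, mem[0x0d]=0x59, mem[0x23]=0x6e, mem[0x11]=0x95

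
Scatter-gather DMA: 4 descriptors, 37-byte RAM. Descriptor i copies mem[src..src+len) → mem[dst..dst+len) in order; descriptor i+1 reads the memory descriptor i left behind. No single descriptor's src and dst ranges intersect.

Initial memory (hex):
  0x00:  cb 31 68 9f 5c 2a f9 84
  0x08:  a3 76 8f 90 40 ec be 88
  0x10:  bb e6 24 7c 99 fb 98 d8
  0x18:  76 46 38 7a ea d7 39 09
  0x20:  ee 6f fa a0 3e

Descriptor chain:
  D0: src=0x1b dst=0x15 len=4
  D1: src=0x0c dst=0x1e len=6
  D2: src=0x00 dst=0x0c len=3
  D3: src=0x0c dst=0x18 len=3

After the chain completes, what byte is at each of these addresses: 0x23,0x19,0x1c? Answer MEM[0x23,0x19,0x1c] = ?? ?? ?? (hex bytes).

MEM[0x23,0x19,0x1c] = e6 31 ea

#0 dst[0x15+4] := {0x7a,0xea,0xd7,0x39}
#1 dst[0x1e+6] := {0x40,0xec,0xbe,0x88,0xbb,0xe6}
#2 dst[0x0c+3] := {0xcb,0x31,0x68}
#3 dst[0x18+3] := {0xcb,0x31,0x68}
query mem[0x23]=0xe6, mem[0x19]=0x31, mem[0x1c]=0xea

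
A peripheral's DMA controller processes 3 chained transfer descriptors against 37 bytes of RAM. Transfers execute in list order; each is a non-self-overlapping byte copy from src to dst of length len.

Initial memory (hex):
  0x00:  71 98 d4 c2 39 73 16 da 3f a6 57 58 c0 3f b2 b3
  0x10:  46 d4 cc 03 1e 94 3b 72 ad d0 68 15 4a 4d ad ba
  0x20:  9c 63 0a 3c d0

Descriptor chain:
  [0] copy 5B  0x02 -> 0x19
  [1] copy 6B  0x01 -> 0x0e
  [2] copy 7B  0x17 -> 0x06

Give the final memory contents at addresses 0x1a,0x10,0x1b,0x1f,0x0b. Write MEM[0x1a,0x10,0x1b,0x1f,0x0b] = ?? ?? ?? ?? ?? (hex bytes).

MEM[0x1a,0x10,0x1b,0x1f,0x0b] = c2 c2 39 ba 73

#0 dst[0x19+5] := {0xd4,0xc2,0x39,0x73,0x16}
#1 dst[0x0e+6] := {0x98,0xd4,0xc2,0x39,0x73,0x16}
#2 dst[0x06+7] := {0x72,0xad,0xd4,0xc2,0x39,0x73,0x16}
query mem[0x1a]=0xc2, mem[0x10]=0xc2, mem[0x1b]=0x39, mem[0x1f]=0xba, mem[0x0b]=0x73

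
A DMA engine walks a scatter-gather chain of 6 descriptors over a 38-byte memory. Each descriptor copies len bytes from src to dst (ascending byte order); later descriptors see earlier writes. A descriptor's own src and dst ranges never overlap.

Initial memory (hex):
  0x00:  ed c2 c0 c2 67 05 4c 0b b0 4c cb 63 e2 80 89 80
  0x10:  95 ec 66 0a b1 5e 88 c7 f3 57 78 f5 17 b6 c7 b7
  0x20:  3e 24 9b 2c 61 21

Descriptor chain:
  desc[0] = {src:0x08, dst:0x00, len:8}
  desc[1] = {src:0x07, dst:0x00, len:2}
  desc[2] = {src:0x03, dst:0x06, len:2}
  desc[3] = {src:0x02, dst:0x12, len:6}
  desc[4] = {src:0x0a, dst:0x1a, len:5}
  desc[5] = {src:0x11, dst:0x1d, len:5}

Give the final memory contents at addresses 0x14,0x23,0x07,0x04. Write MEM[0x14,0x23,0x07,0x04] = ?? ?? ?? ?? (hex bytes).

#0 dst[0x00+8] := {0xb0,0x4c,0xcb,0x63,0xe2,0x80,0x89,0x80}
#1 dst[0x00+2] := {0x80,0xb0}
#2 dst[0x06+2] := {0x63,0xe2}
#3 dst[0x12+6] := {0xcb,0x63,0xe2,0x80,0x63,0xe2}
#4 dst[0x1a+5] := {0xcb,0x63,0xe2,0x80,0x89}
#5 dst[0x1d+5] := {0xec,0xcb,0x63,0xe2,0x80}
query mem[0x14]=0xe2, mem[0x23]=0x2c, mem[0x07]=0xe2, mem[0x04]=0xe2

MEM[0x14,0x23,0x07,0x04] = e2 2c e2 e2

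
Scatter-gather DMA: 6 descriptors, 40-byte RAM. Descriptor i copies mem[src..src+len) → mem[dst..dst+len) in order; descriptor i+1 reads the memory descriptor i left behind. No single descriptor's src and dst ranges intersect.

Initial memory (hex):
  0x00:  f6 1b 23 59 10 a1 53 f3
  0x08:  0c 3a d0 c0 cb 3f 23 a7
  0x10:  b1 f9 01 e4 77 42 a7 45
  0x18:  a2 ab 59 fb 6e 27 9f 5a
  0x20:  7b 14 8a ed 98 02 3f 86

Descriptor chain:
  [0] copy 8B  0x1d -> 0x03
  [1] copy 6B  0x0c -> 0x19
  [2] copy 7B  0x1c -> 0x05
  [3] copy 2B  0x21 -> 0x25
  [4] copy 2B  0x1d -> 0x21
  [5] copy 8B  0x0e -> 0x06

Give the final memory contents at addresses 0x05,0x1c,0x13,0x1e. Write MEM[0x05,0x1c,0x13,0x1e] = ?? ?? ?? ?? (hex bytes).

#0 dst[0x03+8] := {0x27,0x9f,0x5a,0x7b,0x14,0x8a,0xed,0x98}
#1 dst[0x19+6] := {0xcb,0x3f,0x23,0xa7,0xb1,0xf9}
#2 dst[0x05+7] := {0xa7,0xb1,0xf9,0x5a,0x7b,0x14,0x8a}
#3 dst[0x25+2] := {0x14,0x8a}
#4 dst[0x21+2] := {0xb1,0xf9}
#5 dst[0x06+8] := {0x23,0xa7,0xb1,0xf9,0x01,0xe4,0x77,0x42}
query mem[0x05]=0xa7, mem[0x1c]=0xa7, mem[0x13]=0xe4, mem[0x1e]=0xf9

MEM[0x05,0x1c,0x13,0x1e] = a7 a7 e4 f9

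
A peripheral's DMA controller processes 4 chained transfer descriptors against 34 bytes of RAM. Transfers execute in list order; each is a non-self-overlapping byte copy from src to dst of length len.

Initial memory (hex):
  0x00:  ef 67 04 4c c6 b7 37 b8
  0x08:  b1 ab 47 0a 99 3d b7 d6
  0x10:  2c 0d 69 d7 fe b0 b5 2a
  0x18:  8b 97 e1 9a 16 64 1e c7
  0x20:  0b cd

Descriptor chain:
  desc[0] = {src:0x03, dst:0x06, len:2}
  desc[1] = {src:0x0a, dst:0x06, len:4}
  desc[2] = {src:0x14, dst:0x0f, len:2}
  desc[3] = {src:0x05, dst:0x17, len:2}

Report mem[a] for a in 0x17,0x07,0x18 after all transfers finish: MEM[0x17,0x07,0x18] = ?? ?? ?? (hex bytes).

#0 dst[0x06+2] := {0x4c,0xc6}
#1 dst[0x06+4] := {0x47,0x0a,0x99,0x3d}
#2 dst[0x0f+2] := {0xfe,0xb0}
#3 dst[0x17+2] := {0xb7,0x47}
query mem[0x17]=0xb7, mem[0x07]=0x0a, mem[0x18]=0x47

MEM[0x17,0x07,0x18] = b7 0a 47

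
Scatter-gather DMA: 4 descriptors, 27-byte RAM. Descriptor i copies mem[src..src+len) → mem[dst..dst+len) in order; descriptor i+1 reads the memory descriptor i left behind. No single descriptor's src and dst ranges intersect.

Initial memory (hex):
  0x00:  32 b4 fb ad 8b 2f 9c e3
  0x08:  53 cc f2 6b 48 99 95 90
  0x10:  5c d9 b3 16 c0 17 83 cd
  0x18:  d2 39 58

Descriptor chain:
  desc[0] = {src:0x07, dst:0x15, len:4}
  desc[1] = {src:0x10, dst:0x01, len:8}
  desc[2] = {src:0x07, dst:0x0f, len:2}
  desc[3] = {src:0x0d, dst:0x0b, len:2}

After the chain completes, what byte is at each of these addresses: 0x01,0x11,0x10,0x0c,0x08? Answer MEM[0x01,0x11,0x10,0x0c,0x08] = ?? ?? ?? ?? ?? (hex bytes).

MEM[0x01,0x11,0x10,0x0c,0x08] = 5c d9 cc 95 cc

  after D0: wrote 4B at 0x15 = e353ccf2
  after D1: wrote 8B at 0x01 = 5cd9b316c0e353cc
  after D2: wrote 2B at 0x0f = 53cc
  after D3: wrote 2B at 0x0b = 9995
query mem[0x01]=0x5c, mem[0x11]=0xd9, mem[0x10]=0xcc, mem[0x0c]=0x95, mem[0x08]=0xcc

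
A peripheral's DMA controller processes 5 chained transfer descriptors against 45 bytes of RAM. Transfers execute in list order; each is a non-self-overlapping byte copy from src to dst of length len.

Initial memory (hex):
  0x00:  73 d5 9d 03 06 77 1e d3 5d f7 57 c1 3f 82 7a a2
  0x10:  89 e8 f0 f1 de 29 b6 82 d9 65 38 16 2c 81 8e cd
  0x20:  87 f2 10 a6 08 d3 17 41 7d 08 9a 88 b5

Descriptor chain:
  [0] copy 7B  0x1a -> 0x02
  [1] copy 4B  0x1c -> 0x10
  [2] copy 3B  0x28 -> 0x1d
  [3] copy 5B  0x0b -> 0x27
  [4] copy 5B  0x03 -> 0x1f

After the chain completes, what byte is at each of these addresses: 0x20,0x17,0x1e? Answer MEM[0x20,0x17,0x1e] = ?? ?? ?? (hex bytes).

  after D0: wrote 7B at 0x02 = 38162c818ecd87
  after D1: wrote 4B at 0x10 = 2c818ecd
  after D2: wrote 3B at 0x1d = 7d089a
  after D3: wrote 5B at 0x27 = c13f827aa2
  after D4: wrote 5B at 0x1f = 162c818ecd
query mem[0x20]=0x2c, mem[0x17]=0x82, mem[0x1e]=0x08

MEM[0x20,0x17,0x1e] = 2c 82 08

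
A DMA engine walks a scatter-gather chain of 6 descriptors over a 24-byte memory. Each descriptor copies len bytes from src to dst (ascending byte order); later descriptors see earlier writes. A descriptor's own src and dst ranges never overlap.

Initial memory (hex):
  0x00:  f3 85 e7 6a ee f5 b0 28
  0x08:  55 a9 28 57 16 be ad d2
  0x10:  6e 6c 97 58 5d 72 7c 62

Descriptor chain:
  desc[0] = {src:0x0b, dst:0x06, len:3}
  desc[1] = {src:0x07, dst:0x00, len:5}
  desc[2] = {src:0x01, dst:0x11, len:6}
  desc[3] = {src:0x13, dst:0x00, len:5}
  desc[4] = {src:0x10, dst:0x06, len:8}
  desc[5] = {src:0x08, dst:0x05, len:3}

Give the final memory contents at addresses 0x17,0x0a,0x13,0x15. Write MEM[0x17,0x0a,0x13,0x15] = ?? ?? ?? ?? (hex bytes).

[0] 0x0b->0x06 len=3 : 57 16 be
[1] 0x07->0x00 len=5 : 16 be a9 28 57
[2] 0x01->0x11 len=6 : be a9 28 57 f5 57
[3] 0x13->0x00 len=5 : 28 57 f5 57 62
[4] 0x10->0x06 len=8 : 6e be a9 28 57 f5 57 62
[5] 0x08->0x05 len=3 : a9 28 57
query mem[0x17]=0x62, mem[0x0a]=0x57, mem[0x13]=0x28, mem[0x15]=0xf5

MEM[0x17,0x0a,0x13,0x15] = 62 57 28 f5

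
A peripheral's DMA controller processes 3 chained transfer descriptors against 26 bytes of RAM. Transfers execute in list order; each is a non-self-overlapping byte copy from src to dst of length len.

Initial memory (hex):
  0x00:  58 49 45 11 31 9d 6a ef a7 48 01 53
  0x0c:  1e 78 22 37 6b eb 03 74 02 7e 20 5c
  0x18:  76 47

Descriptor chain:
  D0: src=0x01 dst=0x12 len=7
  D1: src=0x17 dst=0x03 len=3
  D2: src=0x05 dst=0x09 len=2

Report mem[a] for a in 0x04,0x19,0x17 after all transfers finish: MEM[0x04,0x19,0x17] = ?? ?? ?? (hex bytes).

MEM[0x04,0x19,0x17] = ef 47 6a

  after D0: wrote 7B at 0x12 = 494511319d6aef
  after D1: wrote 3B at 0x03 = 6aef47
  after D2: wrote 2B at 0x09 = 476a
query mem[0x04]=0xef, mem[0x19]=0x47, mem[0x17]=0x6a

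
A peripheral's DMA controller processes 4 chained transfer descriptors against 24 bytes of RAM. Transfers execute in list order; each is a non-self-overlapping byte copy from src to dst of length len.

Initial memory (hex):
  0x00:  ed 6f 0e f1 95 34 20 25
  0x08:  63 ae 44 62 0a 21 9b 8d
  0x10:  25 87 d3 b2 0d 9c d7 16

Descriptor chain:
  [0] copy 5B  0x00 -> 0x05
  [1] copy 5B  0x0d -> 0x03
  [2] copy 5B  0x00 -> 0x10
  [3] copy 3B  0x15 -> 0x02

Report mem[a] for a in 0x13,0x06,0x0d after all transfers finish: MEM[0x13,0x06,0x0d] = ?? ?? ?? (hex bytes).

[0] 0x00->0x05 len=5 : ed 6f 0e f1 95
[1] 0x0d->0x03 len=5 : 21 9b 8d 25 87
[2] 0x00->0x10 len=5 : ed 6f 0e 21 9b
[3] 0x15->0x02 len=3 : 9c d7 16
query mem[0x13]=0x21, mem[0x06]=0x25, mem[0x0d]=0x21

MEM[0x13,0x06,0x0d] = 21 25 21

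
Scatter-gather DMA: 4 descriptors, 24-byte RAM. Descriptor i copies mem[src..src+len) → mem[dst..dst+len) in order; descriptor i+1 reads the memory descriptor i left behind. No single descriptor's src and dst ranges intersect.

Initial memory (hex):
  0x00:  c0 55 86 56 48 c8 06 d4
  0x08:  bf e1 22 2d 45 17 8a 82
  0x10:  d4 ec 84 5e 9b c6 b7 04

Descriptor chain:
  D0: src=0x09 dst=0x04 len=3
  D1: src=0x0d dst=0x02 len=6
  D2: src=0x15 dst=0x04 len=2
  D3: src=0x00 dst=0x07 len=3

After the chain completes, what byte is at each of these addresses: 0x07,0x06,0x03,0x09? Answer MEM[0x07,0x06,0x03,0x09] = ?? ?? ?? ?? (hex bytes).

MEM[0x07,0x06,0x03,0x09] = c0 ec 8a 17

#0 dst[0x04+3] := {0xe1,0x22,0x2d}
#1 dst[0x02+6] := {0x17,0x8a,0x82,0xd4,0xec,0x84}
#2 dst[0x04+2] := {0xc6,0xb7}
#3 dst[0x07+3] := {0xc0,0x55,0x17}
query mem[0x07]=0xc0, mem[0x06]=0xec, mem[0x03]=0x8a, mem[0x09]=0x17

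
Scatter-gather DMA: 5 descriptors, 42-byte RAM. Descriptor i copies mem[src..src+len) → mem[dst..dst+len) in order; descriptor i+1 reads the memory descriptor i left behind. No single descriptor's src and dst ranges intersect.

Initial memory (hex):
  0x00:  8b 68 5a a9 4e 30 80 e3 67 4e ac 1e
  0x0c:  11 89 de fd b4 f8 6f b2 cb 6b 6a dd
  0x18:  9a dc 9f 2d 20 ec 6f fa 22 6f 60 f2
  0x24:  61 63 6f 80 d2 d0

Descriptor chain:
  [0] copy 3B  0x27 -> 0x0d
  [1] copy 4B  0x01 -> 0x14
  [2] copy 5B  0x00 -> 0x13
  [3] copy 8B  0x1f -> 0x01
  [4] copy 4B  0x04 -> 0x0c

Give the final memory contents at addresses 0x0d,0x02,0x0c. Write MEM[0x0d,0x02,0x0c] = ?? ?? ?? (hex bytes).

MEM[0x0d,0x02,0x0c] = f2 22 60

  after D0: wrote 3B at 0x0d = 80d2d0
  after D1: wrote 4B at 0x14 = 685aa94e
  after D2: wrote 5B at 0x13 = 8b685aa94e
  after D3: wrote 8B at 0x01 = fa226f60f261636f
  after D4: wrote 4B at 0x0c = 60f26163
query mem[0x0d]=0xf2, mem[0x02]=0x22, mem[0x0c]=0x60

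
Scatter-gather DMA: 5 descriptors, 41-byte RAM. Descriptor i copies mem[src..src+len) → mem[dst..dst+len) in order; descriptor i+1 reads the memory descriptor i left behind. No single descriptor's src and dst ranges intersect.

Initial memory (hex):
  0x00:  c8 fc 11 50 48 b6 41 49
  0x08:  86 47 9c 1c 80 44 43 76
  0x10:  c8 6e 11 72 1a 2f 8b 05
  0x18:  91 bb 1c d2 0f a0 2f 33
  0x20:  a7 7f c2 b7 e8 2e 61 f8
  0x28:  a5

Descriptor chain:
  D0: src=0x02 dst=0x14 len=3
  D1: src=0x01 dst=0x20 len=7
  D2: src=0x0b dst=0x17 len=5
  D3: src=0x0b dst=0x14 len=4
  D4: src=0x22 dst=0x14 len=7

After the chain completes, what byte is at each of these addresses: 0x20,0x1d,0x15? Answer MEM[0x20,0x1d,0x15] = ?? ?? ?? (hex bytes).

MEM[0x20,0x1d,0x15] = fc a0 48

D0: mem[0x14..0x16] <- [11 50 48]
D1: mem[0x20..0x26] <- [fc 11 50 48 b6 41 49]
D2: mem[0x17..0x1b] <- [1c 80 44 43 76]
D3: mem[0x14..0x17] <- [1c 80 44 43]
D4: mem[0x14..0x1a] <- [50 48 b6 41 49 f8 a5]
query mem[0x20]=0xfc, mem[0x1d]=0xa0, mem[0x15]=0x48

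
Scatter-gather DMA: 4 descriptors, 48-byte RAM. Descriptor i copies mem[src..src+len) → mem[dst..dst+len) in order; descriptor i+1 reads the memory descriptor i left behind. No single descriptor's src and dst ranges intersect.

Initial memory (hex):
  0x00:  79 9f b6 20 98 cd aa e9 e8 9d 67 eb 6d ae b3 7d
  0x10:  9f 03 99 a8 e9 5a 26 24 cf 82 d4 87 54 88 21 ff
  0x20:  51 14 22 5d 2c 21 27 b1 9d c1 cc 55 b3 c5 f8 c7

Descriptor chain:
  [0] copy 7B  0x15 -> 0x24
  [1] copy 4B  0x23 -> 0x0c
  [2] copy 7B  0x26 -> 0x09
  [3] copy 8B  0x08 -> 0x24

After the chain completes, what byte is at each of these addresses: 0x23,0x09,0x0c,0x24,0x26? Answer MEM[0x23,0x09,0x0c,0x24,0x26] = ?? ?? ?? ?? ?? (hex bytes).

[0] 0x15->0x24 len=7 : 5a 26 24 cf 82 d4 87
[1] 0x23->0x0c len=4 : 5d 5a 26 24
[2] 0x26->0x09 len=7 : 24 cf 82 d4 87 55 b3
[3] 0x08->0x24 len=8 : e8 24 cf 82 d4 87 55 b3
query mem[0x23]=0x5d, mem[0x09]=0x24, mem[0x0c]=0xd4, mem[0x24]=0xe8, mem[0x26]=0xcf

MEM[0x23,0x09,0x0c,0x24,0x26] = 5d 24 d4 e8 cf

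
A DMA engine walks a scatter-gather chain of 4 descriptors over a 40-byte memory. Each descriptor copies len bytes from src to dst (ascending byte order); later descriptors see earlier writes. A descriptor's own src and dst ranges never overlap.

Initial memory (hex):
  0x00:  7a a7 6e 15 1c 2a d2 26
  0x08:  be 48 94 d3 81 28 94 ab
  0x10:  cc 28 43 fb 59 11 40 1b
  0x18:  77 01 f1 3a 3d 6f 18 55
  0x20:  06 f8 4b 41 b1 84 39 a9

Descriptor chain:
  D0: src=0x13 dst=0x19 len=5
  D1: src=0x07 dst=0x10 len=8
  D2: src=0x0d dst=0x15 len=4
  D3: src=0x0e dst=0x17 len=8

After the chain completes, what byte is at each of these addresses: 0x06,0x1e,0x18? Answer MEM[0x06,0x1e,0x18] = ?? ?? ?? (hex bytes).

[0] 0x13->0x19 len=5 : fb 59 11 40 1b
[1] 0x07->0x10 len=8 : 26 be 48 94 d3 81 28 94
[2] 0x0d->0x15 len=4 : 28 94 ab 26
[3] 0x0e->0x17 len=8 : 94 ab 26 be 48 94 d3 28
query mem[0x06]=0xd2, mem[0x1e]=0x28, mem[0x18]=0xab

MEM[0x06,0x1e,0x18] = d2 28 ab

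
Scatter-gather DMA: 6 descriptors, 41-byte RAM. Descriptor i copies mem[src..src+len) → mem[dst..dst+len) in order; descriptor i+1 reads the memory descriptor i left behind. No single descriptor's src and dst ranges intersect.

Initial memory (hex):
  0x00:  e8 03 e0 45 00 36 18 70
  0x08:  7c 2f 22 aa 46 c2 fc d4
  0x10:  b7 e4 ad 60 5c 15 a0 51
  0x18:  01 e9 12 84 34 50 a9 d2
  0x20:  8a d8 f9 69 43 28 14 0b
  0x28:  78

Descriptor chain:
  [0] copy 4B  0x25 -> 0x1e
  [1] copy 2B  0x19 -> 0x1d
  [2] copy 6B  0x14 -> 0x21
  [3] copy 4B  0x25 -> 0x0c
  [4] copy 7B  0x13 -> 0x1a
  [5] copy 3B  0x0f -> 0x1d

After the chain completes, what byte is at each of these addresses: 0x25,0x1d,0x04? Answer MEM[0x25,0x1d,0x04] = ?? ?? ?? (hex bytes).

#0 dst[0x1e+4] := {0x28,0x14,0x0b,0x78}
#1 dst[0x1d+2] := {0xe9,0x12}
#2 dst[0x21+6] := {0x5c,0x15,0xa0,0x51,0x01,0xe9}
#3 dst[0x0c+4] := {0x01,0xe9,0x0b,0x78}
#4 dst[0x1a+7] := {0x60,0x5c,0x15,0xa0,0x51,0x01,0xe9}
#5 dst[0x1d+3] := {0x78,0xb7,0xe4}
query mem[0x25]=0x01, mem[0x1d]=0x78, mem[0x04]=0x00

MEM[0x25,0x1d,0x04] = 01 78 00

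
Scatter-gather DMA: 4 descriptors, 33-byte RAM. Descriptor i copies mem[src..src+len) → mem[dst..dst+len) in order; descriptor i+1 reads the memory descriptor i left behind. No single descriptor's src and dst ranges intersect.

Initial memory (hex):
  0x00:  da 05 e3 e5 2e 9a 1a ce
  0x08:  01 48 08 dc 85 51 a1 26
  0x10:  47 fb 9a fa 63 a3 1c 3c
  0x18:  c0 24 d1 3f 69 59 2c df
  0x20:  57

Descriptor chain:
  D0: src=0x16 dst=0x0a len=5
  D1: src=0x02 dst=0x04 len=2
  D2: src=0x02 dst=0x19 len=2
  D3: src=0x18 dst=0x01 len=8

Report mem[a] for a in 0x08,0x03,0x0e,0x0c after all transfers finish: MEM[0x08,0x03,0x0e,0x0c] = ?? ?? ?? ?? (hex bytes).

[0] 0x16->0x0a len=5 : 1c 3c c0 24 d1
[1] 0x02->0x04 len=2 : e3 e5
[2] 0x02->0x19 len=2 : e3 e5
[3] 0x18->0x01 len=8 : c0 e3 e5 3f 69 59 2c df
query mem[0x08]=0xdf, mem[0x03]=0xe5, mem[0x0e]=0xd1, mem[0x0c]=0xc0

MEM[0x08,0x03,0x0e,0x0c] = df e5 d1 c0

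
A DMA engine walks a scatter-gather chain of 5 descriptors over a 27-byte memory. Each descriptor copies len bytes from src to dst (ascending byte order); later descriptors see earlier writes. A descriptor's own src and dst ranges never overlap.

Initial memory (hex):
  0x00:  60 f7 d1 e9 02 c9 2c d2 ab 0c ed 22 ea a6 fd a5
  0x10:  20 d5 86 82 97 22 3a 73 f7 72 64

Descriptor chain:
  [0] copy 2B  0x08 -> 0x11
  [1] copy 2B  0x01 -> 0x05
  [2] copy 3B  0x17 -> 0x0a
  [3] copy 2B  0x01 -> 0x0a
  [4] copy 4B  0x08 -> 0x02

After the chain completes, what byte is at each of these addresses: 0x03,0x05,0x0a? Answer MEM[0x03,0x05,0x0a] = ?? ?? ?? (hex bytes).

MEM[0x03,0x05,0x0a] = 0c d1 f7

  after D0: wrote 2B at 0x11 = ab0c
  after D1: wrote 2B at 0x05 = f7d1
  after D2: wrote 3B at 0x0a = 73f772
  after D3: wrote 2B at 0x0a = f7d1
  after D4: wrote 4B at 0x02 = ab0cf7d1
query mem[0x03]=0x0c, mem[0x05]=0xd1, mem[0x0a]=0xf7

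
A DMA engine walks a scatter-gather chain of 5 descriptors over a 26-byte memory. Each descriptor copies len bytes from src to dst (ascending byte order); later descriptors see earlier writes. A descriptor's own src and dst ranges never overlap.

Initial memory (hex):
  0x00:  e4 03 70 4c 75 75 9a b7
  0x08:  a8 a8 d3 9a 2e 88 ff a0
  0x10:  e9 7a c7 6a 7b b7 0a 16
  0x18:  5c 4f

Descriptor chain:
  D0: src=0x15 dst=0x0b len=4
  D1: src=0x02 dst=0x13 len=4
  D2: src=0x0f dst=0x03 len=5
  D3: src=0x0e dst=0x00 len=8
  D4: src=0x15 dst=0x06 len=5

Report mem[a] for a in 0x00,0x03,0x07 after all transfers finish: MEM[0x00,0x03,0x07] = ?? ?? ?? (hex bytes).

MEM[0x00,0x03,0x07] = 5c 7a 75

[0] 0x15->0x0b len=4 : b7 0a 16 5c
[1] 0x02->0x13 len=4 : 70 4c 75 75
[2] 0x0f->0x03 len=5 : a0 e9 7a c7 70
[3] 0x0e->0x00 len=8 : 5c a0 e9 7a c7 70 4c 75
[4] 0x15->0x06 len=5 : 75 75 16 5c 4f
query mem[0x00]=0x5c, mem[0x03]=0x7a, mem[0x07]=0x75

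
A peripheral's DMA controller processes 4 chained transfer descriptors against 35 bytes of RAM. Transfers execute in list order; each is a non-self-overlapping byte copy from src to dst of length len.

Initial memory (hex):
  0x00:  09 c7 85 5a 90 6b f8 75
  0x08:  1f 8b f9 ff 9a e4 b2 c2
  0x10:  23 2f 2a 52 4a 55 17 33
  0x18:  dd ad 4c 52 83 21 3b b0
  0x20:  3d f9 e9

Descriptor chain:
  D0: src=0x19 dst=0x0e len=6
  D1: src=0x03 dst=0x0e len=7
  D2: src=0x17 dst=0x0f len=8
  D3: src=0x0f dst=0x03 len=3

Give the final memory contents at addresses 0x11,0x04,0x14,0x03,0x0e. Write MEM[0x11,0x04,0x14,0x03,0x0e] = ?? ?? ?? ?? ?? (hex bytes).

  after D0: wrote 6B at 0x0e = ad4c5283213b
  after D1: wrote 7B at 0x0e = 5a906bf8751f8b
  after D2: wrote 8B at 0x0f = 33ddad4c5283213b
  after D3: wrote 3B at 0x03 = 33ddad
query mem[0x11]=0xad, mem[0x04]=0xdd, mem[0x14]=0x83, mem[0x03]=0x33, mem[0x0e]=0x5a

MEM[0x11,0x04,0x14,0x03,0x0e] = ad dd 83 33 5a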